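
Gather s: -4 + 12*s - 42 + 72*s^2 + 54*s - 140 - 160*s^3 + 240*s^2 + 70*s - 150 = -160*s^3 + 312*s^2 + 136*s - 336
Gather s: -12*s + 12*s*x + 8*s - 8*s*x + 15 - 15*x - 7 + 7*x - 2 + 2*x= s*(4*x - 4) - 6*x + 6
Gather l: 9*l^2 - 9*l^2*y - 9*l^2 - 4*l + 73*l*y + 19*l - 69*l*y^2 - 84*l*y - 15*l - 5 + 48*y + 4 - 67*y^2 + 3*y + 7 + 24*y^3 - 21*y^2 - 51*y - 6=-9*l^2*y + l*(-69*y^2 - 11*y) + 24*y^3 - 88*y^2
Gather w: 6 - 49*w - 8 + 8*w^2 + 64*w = 8*w^2 + 15*w - 2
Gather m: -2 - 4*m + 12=10 - 4*m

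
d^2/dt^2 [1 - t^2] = -2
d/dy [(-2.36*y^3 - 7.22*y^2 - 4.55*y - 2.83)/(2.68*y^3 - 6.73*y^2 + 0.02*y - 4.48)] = (35.2324*y^4 + 24.2936*y^3 + 23.7057*y^2 + 26.5994*y + 20.4406)/(7.1824*y^6 - 36.0728*y^5 + 45.4001*y^4 - 24.282*y^3 + 60.3012*y^2 - 0.1792*y + 20.0704)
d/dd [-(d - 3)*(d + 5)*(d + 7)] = -3*d^2 - 18*d + 1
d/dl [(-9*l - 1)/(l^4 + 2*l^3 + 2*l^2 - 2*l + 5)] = (27*l^4 + 40*l^3 + 24*l^2 + 4*l - 47)/(l^8 + 4*l^7 + 8*l^6 + 4*l^5 + 6*l^4 + 12*l^3 + 24*l^2 - 20*l + 25)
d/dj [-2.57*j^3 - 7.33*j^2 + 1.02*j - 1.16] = -7.71*j^2 - 14.66*j + 1.02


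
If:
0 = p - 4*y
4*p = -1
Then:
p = -1/4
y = -1/16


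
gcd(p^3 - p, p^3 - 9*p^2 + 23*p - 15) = p - 1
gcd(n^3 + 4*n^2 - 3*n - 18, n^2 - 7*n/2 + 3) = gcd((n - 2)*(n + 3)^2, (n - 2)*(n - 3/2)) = n - 2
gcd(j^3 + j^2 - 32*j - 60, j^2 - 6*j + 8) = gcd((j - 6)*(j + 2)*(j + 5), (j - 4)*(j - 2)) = 1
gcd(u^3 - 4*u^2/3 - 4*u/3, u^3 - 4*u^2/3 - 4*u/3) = u^3 - 4*u^2/3 - 4*u/3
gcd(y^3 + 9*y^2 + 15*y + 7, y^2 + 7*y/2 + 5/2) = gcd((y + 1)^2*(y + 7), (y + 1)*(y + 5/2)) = y + 1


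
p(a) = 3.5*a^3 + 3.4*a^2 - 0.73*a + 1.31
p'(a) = 10.5*a^2 + 6.8*a - 0.73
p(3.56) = 199.71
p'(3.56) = 156.55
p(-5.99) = -624.55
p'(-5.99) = 335.28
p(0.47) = 2.08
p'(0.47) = 4.79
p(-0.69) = 2.28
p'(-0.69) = -0.42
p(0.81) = 4.81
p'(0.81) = 11.67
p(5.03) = 529.08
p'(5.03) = 299.13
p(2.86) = 108.91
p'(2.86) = 104.60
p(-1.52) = -2.02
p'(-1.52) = 13.19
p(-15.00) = -11035.24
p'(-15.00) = 2259.77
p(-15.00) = -11035.24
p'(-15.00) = 2259.77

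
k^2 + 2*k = k*(k + 2)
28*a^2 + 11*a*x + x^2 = (4*a + x)*(7*a + x)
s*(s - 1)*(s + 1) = s^3 - s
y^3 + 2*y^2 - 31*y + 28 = (y - 4)*(y - 1)*(y + 7)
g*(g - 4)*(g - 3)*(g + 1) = g^4 - 6*g^3 + 5*g^2 + 12*g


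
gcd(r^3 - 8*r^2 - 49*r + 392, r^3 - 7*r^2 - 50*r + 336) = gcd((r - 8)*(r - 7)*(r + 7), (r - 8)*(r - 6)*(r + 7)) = r^2 - r - 56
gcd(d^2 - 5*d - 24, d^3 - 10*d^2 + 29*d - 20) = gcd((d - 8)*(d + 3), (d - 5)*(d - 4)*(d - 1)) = 1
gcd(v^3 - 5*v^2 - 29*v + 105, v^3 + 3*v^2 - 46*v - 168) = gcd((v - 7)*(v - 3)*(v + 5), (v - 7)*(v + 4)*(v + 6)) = v - 7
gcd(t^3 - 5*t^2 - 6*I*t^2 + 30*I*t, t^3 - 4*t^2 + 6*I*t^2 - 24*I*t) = t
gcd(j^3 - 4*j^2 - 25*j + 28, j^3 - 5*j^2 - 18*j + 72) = j + 4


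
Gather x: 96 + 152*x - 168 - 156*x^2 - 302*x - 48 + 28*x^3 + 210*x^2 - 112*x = 28*x^3 + 54*x^2 - 262*x - 120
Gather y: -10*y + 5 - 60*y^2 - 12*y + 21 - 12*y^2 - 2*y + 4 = -72*y^2 - 24*y + 30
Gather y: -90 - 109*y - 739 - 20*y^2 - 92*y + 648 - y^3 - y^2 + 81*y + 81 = -y^3 - 21*y^2 - 120*y - 100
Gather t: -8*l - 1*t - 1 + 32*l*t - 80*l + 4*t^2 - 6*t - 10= -88*l + 4*t^2 + t*(32*l - 7) - 11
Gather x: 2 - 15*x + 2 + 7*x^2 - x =7*x^2 - 16*x + 4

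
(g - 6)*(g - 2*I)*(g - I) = g^3 - 6*g^2 - 3*I*g^2 - 2*g + 18*I*g + 12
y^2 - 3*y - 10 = (y - 5)*(y + 2)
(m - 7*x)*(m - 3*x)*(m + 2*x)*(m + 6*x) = m^4 - 2*m^3*x - 47*m^2*x^2 + 48*m*x^3 + 252*x^4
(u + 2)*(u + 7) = u^2 + 9*u + 14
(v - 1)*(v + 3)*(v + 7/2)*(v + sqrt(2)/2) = v^4 + sqrt(2)*v^3/2 + 11*v^3/2 + 11*sqrt(2)*v^2/4 + 4*v^2 - 21*v/2 + 2*sqrt(2)*v - 21*sqrt(2)/4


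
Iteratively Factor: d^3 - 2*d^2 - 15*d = (d - 5)*(d^2 + 3*d) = (d - 5)*(d + 3)*(d)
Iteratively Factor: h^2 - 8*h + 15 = (h - 3)*(h - 5)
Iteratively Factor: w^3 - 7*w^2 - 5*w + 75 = (w - 5)*(w^2 - 2*w - 15) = (w - 5)*(w + 3)*(w - 5)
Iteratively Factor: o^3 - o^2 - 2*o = (o - 2)*(o^2 + o) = o*(o - 2)*(o + 1)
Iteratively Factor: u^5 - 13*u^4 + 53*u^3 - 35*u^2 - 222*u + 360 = (u + 2)*(u^4 - 15*u^3 + 83*u^2 - 201*u + 180) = (u - 3)*(u + 2)*(u^3 - 12*u^2 + 47*u - 60) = (u - 4)*(u - 3)*(u + 2)*(u^2 - 8*u + 15) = (u - 4)*(u - 3)^2*(u + 2)*(u - 5)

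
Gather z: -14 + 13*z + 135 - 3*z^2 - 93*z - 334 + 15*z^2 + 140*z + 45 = 12*z^2 + 60*z - 168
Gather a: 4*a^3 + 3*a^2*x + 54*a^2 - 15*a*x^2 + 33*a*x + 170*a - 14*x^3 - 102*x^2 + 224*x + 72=4*a^3 + a^2*(3*x + 54) + a*(-15*x^2 + 33*x + 170) - 14*x^3 - 102*x^2 + 224*x + 72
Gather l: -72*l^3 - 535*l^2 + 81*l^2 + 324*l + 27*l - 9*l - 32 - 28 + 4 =-72*l^3 - 454*l^2 + 342*l - 56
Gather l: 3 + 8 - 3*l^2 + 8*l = -3*l^2 + 8*l + 11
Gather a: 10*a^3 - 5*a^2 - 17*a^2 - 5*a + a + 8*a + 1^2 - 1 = 10*a^3 - 22*a^2 + 4*a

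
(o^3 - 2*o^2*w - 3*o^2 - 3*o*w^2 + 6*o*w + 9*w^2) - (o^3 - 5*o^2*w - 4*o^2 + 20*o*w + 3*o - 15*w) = 3*o^2*w + o^2 - 3*o*w^2 - 14*o*w - 3*o + 9*w^2 + 15*w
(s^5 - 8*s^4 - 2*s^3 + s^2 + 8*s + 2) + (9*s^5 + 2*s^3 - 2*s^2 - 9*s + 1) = 10*s^5 - 8*s^4 - s^2 - s + 3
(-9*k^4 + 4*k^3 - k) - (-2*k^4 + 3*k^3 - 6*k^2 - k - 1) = -7*k^4 + k^3 + 6*k^2 + 1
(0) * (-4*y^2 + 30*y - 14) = 0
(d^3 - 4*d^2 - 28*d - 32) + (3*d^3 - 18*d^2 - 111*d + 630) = 4*d^3 - 22*d^2 - 139*d + 598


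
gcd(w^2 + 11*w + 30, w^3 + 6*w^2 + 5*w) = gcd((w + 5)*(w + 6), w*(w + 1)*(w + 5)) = w + 5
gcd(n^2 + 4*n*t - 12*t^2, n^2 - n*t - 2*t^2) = -n + 2*t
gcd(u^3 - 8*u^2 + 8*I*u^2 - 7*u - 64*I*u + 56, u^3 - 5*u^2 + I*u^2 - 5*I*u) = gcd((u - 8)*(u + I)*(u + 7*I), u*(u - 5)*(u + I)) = u + I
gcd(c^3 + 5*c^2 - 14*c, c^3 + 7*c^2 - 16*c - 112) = c + 7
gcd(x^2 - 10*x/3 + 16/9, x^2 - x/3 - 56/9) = x - 8/3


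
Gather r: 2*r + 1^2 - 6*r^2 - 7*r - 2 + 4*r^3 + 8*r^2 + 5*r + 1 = 4*r^3 + 2*r^2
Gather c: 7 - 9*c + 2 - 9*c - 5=4 - 18*c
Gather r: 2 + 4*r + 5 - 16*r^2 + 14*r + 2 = -16*r^2 + 18*r + 9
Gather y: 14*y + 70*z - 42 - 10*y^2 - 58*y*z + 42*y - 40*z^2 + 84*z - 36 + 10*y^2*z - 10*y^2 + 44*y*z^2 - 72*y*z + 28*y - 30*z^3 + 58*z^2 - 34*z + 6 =y^2*(10*z - 20) + y*(44*z^2 - 130*z + 84) - 30*z^3 + 18*z^2 + 120*z - 72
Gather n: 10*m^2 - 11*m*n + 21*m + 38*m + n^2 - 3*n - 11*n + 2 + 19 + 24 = 10*m^2 + 59*m + n^2 + n*(-11*m - 14) + 45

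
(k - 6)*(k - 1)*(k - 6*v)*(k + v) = k^4 - 5*k^3*v - 7*k^3 - 6*k^2*v^2 + 35*k^2*v + 6*k^2 + 42*k*v^2 - 30*k*v - 36*v^2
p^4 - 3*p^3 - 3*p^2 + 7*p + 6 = (p - 3)*(p - 2)*(p + 1)^2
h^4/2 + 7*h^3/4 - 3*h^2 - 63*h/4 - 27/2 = (h/2 + 1)*(h - 3)*(h + 3/2)*(h + 3)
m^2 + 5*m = m*(m + 5)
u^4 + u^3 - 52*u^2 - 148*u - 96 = (u - 8)*(u + 1)*(u + 2)*(u + 6)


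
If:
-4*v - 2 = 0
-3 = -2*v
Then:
No Solution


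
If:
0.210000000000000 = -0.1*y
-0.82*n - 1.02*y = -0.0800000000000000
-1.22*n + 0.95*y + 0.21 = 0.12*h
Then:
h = -42.42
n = 2.71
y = -2.10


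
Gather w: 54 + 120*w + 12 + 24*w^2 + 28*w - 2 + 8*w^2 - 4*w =32*w^2 + 144*w + 64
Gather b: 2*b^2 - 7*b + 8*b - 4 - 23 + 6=2*b^2 + b - 21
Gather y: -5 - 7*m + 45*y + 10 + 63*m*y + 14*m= 7*m + y*(63*m + 45) + 5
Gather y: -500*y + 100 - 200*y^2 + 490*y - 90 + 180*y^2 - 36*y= -20*y^2 - 46*y + 10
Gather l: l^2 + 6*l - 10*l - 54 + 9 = l^2 - 4*l - 45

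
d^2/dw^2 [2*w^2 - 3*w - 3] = 4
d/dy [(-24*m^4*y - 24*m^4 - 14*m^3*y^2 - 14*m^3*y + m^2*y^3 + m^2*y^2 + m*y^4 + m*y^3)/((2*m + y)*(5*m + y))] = m*(-60*m^3 - 10*m^2*y + 7*m^2 + 14*m*y^2 + 10*m*y + 2*y^3 + y^2)/(25*m^2 + 10*m*y + y^2)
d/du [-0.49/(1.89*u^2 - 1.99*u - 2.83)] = (1.8522*u - 0.9751)/(-1.89*u^2 + 1.99*u + 2.83)^2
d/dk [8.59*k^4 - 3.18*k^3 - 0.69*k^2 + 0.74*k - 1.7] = 34.36*k^3 - 9.54*k^2 - 1.38*k + 0.74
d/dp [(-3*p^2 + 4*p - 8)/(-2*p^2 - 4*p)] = (5*p^2 - 8*p - 8)/(p^2*(p^2 + 4*p + 4))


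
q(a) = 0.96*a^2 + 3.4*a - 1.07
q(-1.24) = -3.81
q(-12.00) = 96.37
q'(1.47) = 6.22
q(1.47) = 6.00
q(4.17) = 29.80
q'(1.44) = 6.16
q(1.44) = 5.82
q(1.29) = 4.91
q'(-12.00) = -19.64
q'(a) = 1.92*a + 3.4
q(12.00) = 177.97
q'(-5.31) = -6.80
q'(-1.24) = 1.02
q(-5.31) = 7.94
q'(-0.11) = 3.19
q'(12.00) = 26.44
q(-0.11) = -1.43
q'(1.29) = 5.88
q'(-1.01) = 1.46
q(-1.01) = -3.52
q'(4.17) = 11.41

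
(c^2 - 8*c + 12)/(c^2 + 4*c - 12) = (c - 6)/(c + 6)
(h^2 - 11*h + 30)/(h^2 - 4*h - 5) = (h - 6)/(h + 1)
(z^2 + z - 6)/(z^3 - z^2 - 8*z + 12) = 1/(z - 2)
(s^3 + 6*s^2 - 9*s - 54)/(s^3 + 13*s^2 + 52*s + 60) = (s^2 - 9)/(s^2 + 7*s + 10)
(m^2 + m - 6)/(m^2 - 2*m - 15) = (m - 2)/(m - 5)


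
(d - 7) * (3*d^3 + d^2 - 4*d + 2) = 3*d^4 - 20*d^3 - 11*d^2 + 30*d - 14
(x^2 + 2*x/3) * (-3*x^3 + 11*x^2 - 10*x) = -3*x^5 + 9*x^4 - 8*x^3/3 - 20*x^2/3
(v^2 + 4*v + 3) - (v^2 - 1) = 4*v + 4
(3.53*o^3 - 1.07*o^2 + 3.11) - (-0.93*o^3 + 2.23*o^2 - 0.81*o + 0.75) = 4.46*o^3 - 3.3*o^2 + 0.81*o + 2.36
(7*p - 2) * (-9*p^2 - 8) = -63*p^3 + 18*p^2 - 56*p + 16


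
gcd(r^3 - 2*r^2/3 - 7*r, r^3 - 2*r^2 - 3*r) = r^2 - 3*r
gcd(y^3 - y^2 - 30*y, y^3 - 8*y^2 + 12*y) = y^2 - 6*y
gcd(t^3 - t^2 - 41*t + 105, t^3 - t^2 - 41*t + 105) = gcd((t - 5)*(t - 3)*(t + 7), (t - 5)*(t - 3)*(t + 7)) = t^3 - t^2 - 41*t + 105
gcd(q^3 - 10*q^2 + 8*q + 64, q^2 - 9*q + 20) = q - 4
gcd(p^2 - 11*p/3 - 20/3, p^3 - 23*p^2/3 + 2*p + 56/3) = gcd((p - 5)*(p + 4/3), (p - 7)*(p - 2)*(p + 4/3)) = p + 4/3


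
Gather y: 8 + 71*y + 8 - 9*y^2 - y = -9*y^2 + 70*y + 16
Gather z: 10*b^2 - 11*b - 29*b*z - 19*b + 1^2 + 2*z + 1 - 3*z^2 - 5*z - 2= 10*b^2 - 30*b - 3*z^2 + z*(-29*b - 3)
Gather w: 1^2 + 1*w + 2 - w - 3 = 0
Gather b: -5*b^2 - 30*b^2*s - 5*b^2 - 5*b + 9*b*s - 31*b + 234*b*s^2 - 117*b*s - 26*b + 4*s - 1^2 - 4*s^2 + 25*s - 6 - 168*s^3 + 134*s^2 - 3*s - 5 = b^2*(-30*s - 10) + b*(234*s^2 - 108*s - 62) - 168*s^3 + 130*s^2 + 26*s - 12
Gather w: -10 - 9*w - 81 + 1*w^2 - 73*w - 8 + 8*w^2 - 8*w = 9*w^2 - 90*w - 99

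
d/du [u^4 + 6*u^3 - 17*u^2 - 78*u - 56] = 4*u^3 + 18*u^2 - 34*u - 78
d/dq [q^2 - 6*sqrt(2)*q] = 2*q - 6*sqrt(2)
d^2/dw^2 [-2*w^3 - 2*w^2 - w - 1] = -12*w - 4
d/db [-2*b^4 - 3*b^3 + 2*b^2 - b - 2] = -8*b^3 - 9*b^2 + 4*b - 1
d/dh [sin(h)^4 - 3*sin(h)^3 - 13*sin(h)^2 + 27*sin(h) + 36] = (4*sin(h)^3 - 9*sin(h)^2 - 26*sin(h) + 27)*cos(h)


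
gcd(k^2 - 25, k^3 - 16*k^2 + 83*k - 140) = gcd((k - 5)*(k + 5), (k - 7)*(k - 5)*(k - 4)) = k - 5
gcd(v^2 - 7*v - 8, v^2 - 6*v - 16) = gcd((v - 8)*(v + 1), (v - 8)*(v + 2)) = v - 8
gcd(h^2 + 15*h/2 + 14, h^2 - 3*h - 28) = h + 4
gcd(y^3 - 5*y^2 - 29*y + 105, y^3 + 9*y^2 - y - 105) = y^2 + 2*y - 15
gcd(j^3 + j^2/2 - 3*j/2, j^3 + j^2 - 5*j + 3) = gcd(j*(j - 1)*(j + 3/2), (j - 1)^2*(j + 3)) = j - 1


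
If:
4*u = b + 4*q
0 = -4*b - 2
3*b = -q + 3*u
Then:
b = -1/2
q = -9/16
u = -11/16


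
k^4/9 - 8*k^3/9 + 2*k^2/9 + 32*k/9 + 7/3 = (k/3 + 1/3)^2*(k - 7)*(k - 3)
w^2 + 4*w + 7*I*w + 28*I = (w + 4)*(w + 7*I)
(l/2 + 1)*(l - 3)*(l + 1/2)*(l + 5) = l^4/2 + 9*l^3/4 - 9*l^2/2 - 71*l/4 - 15/2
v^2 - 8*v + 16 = (v - 4)^2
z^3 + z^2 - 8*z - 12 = (z - 3)*(z + 2)^2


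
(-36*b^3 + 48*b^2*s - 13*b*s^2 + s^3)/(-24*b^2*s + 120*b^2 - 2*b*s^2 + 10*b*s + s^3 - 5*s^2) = (6*b^2 - 7*b*s + s^2)/(4*b*s - 20*b + s^2 - 5*s)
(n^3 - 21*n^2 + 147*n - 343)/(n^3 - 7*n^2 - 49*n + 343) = (n - 7)/(n + 7)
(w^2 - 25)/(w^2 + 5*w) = (w - 5)/w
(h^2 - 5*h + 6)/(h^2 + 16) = (h^2 - 5*h + 6)/(h^2 + 16)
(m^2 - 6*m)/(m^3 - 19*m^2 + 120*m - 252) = m/(m^2 - 13*m + 42)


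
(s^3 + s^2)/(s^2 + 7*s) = s*(s + 1)/(s + 7)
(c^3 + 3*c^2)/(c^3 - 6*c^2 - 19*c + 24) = c^2/(c^2 - 9*c + 8)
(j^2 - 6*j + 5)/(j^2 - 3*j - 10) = (j - 1)/(j + 2)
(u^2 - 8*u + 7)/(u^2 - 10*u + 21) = (u - 1)/(u - 3)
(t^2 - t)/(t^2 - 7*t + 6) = t/(t - 6)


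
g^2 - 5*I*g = g*(g - 5*I)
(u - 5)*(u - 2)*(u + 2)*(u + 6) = u^4 + u^3 - 34*u^2 - 4*u + 120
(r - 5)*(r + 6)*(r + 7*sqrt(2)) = r^3 + r^2 + 7*sqrt(2)*r^2 - 30*r + 7*sqrt(2)*r - 210*sqrt(2)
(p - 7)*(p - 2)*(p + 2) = p^3 - 7*p^2 - 4*p + 28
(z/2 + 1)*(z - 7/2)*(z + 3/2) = z^3/2 - 37*z/8 - 21/4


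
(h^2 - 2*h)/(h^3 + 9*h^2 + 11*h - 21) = h*(h - 2)/(h^3 + 9*h^2 + 11*h - 21)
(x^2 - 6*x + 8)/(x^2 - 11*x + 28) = (x - 2)/(x - 7)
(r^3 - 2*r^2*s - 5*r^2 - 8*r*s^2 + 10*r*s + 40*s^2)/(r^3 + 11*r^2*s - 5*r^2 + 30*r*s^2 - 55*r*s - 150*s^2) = (r^2 - 2*r*s - 8*s^2)/(r^2 + 11*r*s + 30*s^2)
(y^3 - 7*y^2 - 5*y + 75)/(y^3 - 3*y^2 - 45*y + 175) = (y + 3)/(y + 7)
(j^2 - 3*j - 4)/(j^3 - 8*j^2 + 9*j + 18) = (j - 4)/(j^2 - 9*j + 18)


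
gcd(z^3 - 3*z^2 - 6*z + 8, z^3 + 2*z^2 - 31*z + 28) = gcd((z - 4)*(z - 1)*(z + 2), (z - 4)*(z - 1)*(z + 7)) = z^2 - 5*z + 4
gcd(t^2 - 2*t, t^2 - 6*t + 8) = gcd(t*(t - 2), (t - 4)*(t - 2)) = t - 2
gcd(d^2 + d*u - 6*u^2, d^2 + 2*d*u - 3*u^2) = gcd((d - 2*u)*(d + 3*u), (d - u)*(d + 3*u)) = d + 3*u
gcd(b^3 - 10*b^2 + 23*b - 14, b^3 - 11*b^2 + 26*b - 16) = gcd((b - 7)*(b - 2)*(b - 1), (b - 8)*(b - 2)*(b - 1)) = b^2 - 3*b + 2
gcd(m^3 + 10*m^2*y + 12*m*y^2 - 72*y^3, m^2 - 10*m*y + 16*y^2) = -m + 2*y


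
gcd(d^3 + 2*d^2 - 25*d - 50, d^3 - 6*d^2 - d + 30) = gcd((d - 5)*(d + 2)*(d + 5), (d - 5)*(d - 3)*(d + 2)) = d^2 - 3*d - 10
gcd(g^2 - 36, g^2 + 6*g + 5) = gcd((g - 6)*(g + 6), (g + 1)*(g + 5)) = 1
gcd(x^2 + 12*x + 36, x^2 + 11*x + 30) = x + 6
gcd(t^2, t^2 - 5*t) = t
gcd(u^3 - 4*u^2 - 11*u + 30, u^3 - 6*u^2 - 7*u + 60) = u^2 - 2*u - 15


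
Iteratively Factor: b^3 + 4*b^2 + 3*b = (b + 3)*(b^2 + b) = (b + 1)*(b + 3)*(b)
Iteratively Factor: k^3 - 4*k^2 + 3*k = (k - 1)*(k^2 - 3*k) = (k - 3)*(k - 1)*(k)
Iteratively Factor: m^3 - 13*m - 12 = (m - 4)*(m^2 + 4*m + 3) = (m - 4)*(m + 1)*(m + 3)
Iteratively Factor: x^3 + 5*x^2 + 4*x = (x + 4)*(x^2 + x) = x*(x + 4)*(x + 1)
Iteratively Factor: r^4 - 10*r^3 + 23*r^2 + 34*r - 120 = (r + 2)*(r^3 - 12*r^2 + 47*r - 60) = (r - 3)*(r + 2)*(r^2 - 9*r + 20) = (r - 5)*(r - 3)*(r + 2)*(r - 4)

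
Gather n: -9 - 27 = -36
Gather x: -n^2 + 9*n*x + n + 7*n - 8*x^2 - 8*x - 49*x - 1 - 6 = -n^2 + 8*n - 8*x^2 + x*(9*n - 57) - 7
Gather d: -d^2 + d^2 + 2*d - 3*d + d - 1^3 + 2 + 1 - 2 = 0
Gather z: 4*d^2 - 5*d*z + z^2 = 4*d^2 - 5*d*z + z^2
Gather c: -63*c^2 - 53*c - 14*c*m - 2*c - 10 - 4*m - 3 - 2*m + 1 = -63*c^2 + c*(-14*m - 55) - 6*m - 12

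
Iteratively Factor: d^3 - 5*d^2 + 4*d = (d - 1)*(d^2 - 4*d) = d*(d - 1)*(d - 4)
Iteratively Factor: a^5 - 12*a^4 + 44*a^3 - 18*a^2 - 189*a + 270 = (a - 5)*(a^4 - 7*a^3 + 9*a^2 + 27*a - 54) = (a - 5)*(a + 2)*(a^3 - 9*a^2 + 27*a - 27) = (a - 5)*(a - 3)*(a + 2)*(a^2 - 6*a + 9) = (a - 5)*(a - 3)^2*(a + 2)*(a - 3)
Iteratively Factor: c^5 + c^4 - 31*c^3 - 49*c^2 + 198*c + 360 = (c - 3)*(c^4 + 4*c^3 - 19*c^2 - 106*c - 120) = (c - 5)*(c - 3)*(c^3 + 9*c^2 + 26*c + 24) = (c - 5)*(c - 3)*(c + 3)*(c^2 + 6*c + 8) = (c - 5)*(c - 3)*(c + 2)*(c + 3)*(c + 4)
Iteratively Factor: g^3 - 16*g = (g + 4)*(g^2 - 4*g) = g*(g + 4)*(g - 4)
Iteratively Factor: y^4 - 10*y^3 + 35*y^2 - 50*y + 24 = (y - 1)*(y^3 - 9*y^2 + 26*y - 24) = (y - 4)*(y - 1)*(y^2 - 5*y + 6) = (y - 4)*(y - 2)*(y - 1)*(y - 3)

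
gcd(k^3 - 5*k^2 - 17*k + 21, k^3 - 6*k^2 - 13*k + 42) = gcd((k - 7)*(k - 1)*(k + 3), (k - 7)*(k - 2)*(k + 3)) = k^2 - 4*k - 21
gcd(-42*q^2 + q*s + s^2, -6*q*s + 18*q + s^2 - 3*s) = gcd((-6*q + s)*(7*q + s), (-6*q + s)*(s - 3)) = 6*q - s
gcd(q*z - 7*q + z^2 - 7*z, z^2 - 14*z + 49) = z - 7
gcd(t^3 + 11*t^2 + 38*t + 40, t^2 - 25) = t + 5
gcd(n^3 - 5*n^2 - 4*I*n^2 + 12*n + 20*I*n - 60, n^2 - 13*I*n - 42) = n - 6*I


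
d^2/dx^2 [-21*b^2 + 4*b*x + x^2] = 2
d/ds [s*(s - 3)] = 2*s - 3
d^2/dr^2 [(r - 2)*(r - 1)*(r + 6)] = 6*r + 6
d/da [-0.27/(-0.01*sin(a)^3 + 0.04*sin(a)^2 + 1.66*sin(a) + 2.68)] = (-0.0081*sin(a)^2 + 0.0216*sin(a) + 0.4482)*cos(a)/(-0.01*sin(a)^3 + 0.04*sin(a)^2 + 1.66*sin(a) + 2.68)^2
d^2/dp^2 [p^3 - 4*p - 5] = 6*p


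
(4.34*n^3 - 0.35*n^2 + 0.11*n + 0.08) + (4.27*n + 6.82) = 4.34*n^3 - 0.35*n^2 + 4.38*n + 6.9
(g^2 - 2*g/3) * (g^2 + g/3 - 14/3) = g^4 - g^3/3 - 44*g^2/9 + 28*g/9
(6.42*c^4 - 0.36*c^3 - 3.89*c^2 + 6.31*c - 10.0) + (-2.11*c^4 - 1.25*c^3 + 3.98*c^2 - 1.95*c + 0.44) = 4.31*c^4 - 1.61*c^3 + 0.0899999999999999*c^2 + 4.36*c - 9.56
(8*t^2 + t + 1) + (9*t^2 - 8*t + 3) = 17*t^2 - 7*t + 4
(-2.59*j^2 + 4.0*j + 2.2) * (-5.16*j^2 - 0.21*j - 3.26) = 13.3644*j^4 - 20.0961*j^3 - 3.7486*j^2 - 13.502*j - 7.172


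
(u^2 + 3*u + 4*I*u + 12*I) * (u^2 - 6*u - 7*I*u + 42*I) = u^4 - 3*u^3 - 3*I*u^3 + 10*u^2 + 9*I*u^2 - 84*u + 54*I*u - 504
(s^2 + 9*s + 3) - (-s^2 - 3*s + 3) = 2*s^2 + 12*s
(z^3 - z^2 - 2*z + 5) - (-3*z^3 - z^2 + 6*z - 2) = 4*z^3 - 8*z + 7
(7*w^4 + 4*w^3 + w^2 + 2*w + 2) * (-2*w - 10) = -14*w^5 - 78*w^4 - 42*w^3 - 14*w^2 - 24*w - 20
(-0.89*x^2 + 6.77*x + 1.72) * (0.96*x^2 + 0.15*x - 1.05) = -0.8544*x^4 + 6.3657*x^3 + 3.6012*x^2 - 6.8505*x - 1.806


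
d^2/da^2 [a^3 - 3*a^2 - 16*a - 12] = 6*a - 6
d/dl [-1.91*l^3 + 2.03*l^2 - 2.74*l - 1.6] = -5.73*l^2 + 4.06*l - 2.74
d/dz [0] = 0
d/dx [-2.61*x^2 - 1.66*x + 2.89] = -5.22*x - 1.66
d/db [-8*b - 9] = -8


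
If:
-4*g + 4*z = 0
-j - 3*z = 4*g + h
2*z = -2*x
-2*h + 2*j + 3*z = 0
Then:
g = z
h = -11*z/4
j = -17*z/4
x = -z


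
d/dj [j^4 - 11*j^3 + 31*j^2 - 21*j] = 4*j^3 - 33*j^2 + 62*j - 21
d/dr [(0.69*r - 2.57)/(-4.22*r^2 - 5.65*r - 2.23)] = (2.9118*r^2 - 21.6908*r - 16.0592)/(17.8084*r^4 + 47.686*r^3 + 50.7437*r^2 + 25.199*r + 4.9729)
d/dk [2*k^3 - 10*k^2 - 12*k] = 6*k^2 - 20*k - 12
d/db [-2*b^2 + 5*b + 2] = 5 - 4*b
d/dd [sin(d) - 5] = cos(d)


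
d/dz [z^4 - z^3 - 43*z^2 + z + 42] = 4*z^3 - 3*z^2 - 86*z + 1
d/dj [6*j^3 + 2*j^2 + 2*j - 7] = 18*j^2 + 4*j + 2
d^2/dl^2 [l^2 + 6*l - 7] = 2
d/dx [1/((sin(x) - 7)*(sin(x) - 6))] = (13 - 2*sin(x))*cos(x)/((sin(x) - 7)^2*(sin(x) - 6)^2)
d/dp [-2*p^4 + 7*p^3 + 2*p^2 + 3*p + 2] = -8*p^3 + 21*p^2 + 4*p + 3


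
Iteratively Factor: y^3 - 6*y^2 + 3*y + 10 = (y - 5)*(y^2 - y - 2) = (y - 5)*(y - 2)*(y + 1)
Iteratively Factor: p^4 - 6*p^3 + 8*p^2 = (p)*(p^3 - 6*p^2 + 8*p) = p*(p - 2)*(p^2 - 4*p) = p^2*(p - 2)*(p - 4)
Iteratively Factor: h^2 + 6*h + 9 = (h + 3)*(h + 3)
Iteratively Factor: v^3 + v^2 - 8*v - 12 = (v - 3)*(v^2 + 4*v + 4) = (v - 3)*(v + 2)*(v + 2)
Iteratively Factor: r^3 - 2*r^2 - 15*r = (r - 5)*(r^2 + 3*r) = (r - 5)*(r + 3)*(r)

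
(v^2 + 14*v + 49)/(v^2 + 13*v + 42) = (v + 7)/(v + 6)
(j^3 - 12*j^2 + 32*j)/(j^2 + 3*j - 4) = j*(j^2 - 12*j + 32)/(j^2 + 3*j - 4)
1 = 1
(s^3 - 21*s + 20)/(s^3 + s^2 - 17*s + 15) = (s - 4)/(s - 3)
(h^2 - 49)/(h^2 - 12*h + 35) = (h + 7)/(h - 5)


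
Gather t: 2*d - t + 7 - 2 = 2*d - t + 5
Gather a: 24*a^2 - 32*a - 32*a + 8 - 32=24*a^2 - 64*a - 24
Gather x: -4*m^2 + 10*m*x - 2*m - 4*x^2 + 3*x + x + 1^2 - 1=-4*m^2 - 2*m - 4*x^2 + x*(10*m + 4)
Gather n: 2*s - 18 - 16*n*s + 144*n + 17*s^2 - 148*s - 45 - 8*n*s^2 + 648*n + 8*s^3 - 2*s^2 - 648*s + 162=n*(-8*s^2 - 16*s + 792) + 8*s^3 + 15*s^2 - 794*s + 99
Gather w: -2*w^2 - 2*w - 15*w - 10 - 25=-2*w^2 - 17*w - 35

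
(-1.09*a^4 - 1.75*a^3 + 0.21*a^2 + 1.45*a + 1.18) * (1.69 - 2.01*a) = 2.1909*a^5 + 1.6754*a^4 - 3.3796*a^3 - 2.5596*a^2 + 0.0787000000000004*a + 1.9942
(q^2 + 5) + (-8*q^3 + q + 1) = -8*q^3 + q^2 + q + 6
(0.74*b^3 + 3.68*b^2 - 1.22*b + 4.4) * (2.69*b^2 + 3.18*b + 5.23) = 1.9906*b^5 + 12.2524*b^4 + 12.2908*b^3 + 27.2028*b^2 + 7.6114*b + 23.012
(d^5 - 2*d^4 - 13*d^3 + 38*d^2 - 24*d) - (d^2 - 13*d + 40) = d^5 - 2*d^4 - 13*d^3 + 37*d^2 - 11*d - 40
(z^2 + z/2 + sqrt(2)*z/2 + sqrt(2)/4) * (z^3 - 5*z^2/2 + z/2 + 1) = z^5 - 2*z^4 + sqrt(2)*z^4/2 - sqrt(2)*z^3 - 3*z^3/4 - 3*sqrt(2)*z^2/8 + 5*z^2/4 + z/2 + 5*sqrt(2)*z/8 + sqrt(2)/4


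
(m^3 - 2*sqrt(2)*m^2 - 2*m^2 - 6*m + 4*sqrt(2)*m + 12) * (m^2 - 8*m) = m^5 - 10*m^4 - 2*sqrt(2)*m^4 + 10*m^3 + 20*sqrt(2)*m^3 - 32*sqrt(2)*m^2 + 60*m^2 - 96*m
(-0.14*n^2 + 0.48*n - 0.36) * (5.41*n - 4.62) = -0.7574*n^3 + 3.2436*n^2 - 4.1652*n + 1.6632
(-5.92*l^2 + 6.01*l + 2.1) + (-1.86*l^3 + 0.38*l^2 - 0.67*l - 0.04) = -1.86*l^3 - 5.54*l^2 + 5.34*l + 2.06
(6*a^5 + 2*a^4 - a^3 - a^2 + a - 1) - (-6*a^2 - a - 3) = 6*a^5 + 2*a^4 - a^3 + 5*a^2 + 2*a + 2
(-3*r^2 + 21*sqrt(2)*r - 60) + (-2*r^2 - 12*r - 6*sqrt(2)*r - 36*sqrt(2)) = -5*r^2 - 12*r + 15*sqrt(2)*r - 60 - 36*sqrt(2)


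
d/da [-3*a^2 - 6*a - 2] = -6*a - 6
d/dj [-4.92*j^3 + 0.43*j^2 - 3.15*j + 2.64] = -14.76*j^2 + 0.86*j - 3.15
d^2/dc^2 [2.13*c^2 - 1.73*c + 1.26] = 4.26000000000000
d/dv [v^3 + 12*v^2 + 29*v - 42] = 3*v^2 + 24*v + 29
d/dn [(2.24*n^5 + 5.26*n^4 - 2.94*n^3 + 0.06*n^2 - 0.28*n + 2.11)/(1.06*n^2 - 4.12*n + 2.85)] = (7.1232*n^6 - 25.764*n^5 - 36.21*n^4 + 84.1896*n^3 - 25.0874*n^2 - 4.1312*n + 7.8952)/(1.1236*n^4 - 8.7344*n^3 + 23.0164*n^2 - 23.484*n + 8.1225)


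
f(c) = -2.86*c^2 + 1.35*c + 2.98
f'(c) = 1.35 - 5.72*c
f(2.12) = -7.01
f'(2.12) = -10.78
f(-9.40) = -262.42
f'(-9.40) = 55.12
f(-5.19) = -81.06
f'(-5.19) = 31.04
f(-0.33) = 2.22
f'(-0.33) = 3.24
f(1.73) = -3.24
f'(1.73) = -8.55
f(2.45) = -10.88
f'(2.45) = -12.66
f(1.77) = -3.59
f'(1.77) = -8.77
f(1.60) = -2.18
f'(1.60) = -7.80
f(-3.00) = -26.81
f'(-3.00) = 18.51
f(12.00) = -392.66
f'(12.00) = -67.29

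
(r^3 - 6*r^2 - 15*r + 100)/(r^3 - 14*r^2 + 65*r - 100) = (r + 4)/(r - 4)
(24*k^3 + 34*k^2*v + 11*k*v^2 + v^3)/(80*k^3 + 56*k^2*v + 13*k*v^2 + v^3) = (6*k^2 + 7*k*v + v^2)/(20*k^2 + 9*k*v + v^2)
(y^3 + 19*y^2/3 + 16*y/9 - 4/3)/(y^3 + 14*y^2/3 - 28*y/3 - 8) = (y - 1/3)/(y - 2)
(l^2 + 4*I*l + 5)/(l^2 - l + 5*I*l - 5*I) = (l - I)/(l - 1)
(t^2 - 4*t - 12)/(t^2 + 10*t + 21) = (t^2 - 4*t - 12)/(t^2 + 10*t + 21)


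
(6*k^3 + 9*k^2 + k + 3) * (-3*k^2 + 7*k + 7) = -18*k^5 + 15*k^4 + 102*k^3 + 61*k^2 + 28*k + 21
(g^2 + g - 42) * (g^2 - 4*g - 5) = g^4 - 3*g^3 - 51*g^2 + 163*g + 210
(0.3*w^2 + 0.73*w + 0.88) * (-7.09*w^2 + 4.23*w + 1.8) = -2.127*w^4 - 3.9067*w^3 - 2.6113*w^2 + 5.0364*w + 1.584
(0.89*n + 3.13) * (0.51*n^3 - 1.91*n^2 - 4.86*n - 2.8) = 0.4539*n^4 - 0.1036*n^3 - 10.3037*n^2 - 17.7038*n - 8.764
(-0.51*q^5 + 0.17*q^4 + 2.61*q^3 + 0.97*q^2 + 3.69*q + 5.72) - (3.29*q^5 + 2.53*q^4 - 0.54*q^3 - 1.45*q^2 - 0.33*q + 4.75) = -3.8*q^5 - 2.36*q^4 + 3.15*q^3 + 2.42*q^2 + 4.02*q + 0.97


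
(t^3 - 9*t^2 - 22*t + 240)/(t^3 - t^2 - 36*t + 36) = (t^2 - 3*t - 40)/(t^2 + 5*t - 6)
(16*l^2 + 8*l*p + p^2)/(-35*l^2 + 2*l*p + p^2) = (16*l^2 + 8*l*p + p^2)/(-35*l^2 + 2*l*p + p^2)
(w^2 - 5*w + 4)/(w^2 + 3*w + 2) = (w^2 - 5*w + 4)/(w^2 + 3*w + 2)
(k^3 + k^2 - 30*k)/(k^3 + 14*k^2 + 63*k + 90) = k*(k - 5)/(k^2 + 8*k + 15)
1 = 1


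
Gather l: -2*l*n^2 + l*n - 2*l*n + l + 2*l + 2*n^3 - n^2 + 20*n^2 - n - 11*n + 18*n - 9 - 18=l*(-2*n^2 - n + 3) + 2*n^3 + 19*n^2 + 6*n - 27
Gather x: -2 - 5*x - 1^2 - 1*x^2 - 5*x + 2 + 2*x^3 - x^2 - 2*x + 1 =2*x^3 - 2*x^2 - 12*x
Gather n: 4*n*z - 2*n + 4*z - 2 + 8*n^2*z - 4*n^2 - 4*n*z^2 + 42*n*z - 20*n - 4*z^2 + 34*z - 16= n^2*(8*z - 4) + n*(-4*z^2 + 46*z - 22) - 4*z^2 + 38*z - 18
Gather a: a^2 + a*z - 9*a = a^2 + a*(z - 9)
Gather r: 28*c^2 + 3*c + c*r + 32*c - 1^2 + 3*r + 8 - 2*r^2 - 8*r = 28*c^2 + 35*c - 2*r^2 + r*(c - 5) + 7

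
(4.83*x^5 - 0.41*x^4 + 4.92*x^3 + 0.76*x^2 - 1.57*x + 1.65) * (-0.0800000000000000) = -0.3864*x^5 + 0.0328*x^4 - 0.3936*x^3 - 0.0608*x^2 + 0.1256*x - 0.132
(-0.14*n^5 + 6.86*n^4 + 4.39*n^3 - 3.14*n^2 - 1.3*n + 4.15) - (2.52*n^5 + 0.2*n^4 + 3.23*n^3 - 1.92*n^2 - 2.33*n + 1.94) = -2.66*n^5 + 6.66*n^4 + 1.16*n^3 - 1.22*n^2 + 1.03*n + 2.21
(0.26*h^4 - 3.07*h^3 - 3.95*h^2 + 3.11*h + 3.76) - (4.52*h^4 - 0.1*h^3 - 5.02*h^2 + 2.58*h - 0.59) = -4.26*h^4 - 2.97*h^3 + 1.07*h^2 + 0.53*h + 4.35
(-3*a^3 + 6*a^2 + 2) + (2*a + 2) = -3*a^3 + 6*a^2 + 2*a + 4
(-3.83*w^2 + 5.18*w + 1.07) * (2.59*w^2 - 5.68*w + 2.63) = -9.9197*w^4 + 35.1706*w^3 - 36.724*w^2 + 7.5458*w + 2.8141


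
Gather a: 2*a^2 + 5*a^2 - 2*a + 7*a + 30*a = 7*a^2 + 35*a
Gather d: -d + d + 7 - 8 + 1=0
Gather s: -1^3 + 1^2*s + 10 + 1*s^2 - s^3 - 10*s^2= -s^3 - 9*s^2 + s + 9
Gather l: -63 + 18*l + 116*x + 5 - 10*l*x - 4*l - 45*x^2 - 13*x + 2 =l*(14 - 10*x) - 45*x^2 + 103*x - 56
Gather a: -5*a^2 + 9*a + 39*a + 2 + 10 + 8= -5*a^2 + 48*a + 20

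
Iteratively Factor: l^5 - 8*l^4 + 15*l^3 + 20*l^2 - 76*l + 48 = (l + 2)*(l^4 - 10*l^3 + 35*l^2 - 50*l + 24) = (l - 4)*(l + 2)*(l^3 - 6*l^2 + 11*l - 6) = (l - 4)*(l - 1)*(l + 2)*(l^2 - 5*l + 6) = (l - 4)*(l - 2)*(l - 1)*(l + 2)*(l - 3)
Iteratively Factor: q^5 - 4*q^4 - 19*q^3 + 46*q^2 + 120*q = (q + 2)*(q^4 - 6*q^3 - 7*q^2 + 60*q) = q*(q + 2)*(q^3 - 6*q^2 - 7*q + 60) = q*(q + 2)*(q + 3)*(q^2 - 9*q + 20) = q*(q - 4)*(q + 2)*(q + 3)*(q - 5)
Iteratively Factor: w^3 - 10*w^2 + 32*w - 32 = (w - 2)*(w^2 - 8*w + 16) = (w - 4)*(w - 2)*(w - 4)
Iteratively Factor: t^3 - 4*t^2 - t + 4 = (t - 1)*(t^2 - 3*t - 4) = (t - 4)*(t - 1)*(t + 1)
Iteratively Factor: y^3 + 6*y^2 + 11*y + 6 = (y + 2)*(y^2 + 4*y + 3) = (y + 1)*(y + 2)*(y + 3)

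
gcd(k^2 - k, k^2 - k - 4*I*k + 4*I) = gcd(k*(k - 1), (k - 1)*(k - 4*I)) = k - 1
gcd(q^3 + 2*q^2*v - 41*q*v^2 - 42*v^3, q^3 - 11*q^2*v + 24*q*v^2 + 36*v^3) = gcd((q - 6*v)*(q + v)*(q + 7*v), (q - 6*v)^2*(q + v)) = q^2 - 5*q*v - 6*v^2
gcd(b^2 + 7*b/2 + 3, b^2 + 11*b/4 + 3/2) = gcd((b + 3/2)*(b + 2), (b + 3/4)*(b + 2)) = b + 2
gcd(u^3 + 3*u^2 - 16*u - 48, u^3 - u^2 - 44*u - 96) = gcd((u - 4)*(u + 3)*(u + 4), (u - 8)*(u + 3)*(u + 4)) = u^2 + 7*u + 12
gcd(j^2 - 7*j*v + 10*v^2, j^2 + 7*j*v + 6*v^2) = 1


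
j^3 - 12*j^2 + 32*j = j*(j - 8)*(j - 4)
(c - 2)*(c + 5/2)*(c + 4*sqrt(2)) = c^3 + c^2/2 + 4*sqrt(2)*c^2 - 5*c + 2*sqrt(2)*c - 20*sqrt(2)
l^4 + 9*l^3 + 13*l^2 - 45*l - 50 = (l - 2)*(l + 1)*(l + 5)^2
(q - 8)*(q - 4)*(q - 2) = q^3 - 14*q^2 + 56*q - 64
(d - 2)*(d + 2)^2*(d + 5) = d^4 + 7*d^3 + 6*d^2 - 28*d - 40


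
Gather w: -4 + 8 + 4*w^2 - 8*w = 4*w^2 - 8*w + 4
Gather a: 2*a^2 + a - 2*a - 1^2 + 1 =2*a^2 - a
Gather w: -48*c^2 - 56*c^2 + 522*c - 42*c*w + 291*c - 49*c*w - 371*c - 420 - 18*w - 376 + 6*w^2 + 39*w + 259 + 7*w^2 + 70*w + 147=-104*c^2 + 442*c + 13*w^2 + w*(91 - 91*c) - 390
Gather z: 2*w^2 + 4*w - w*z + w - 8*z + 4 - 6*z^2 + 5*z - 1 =2*w^2 + 5*w - 6*z^2 + z*(-w - 3) + 3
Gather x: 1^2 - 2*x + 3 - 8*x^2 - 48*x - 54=-8*x^2 - 50*x - 50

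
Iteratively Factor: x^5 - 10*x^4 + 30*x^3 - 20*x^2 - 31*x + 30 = (x - 2)*(x^4 - 8*x^3 + 14*x^2 + 8*x - 15) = (x - 2)*(x + 1)*(x^3 - 9*x^2 + 23*x - 15) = (x - 2)*(x - 1)*(x + 1)*(x^2 - 8*x + 15) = (x - 3)*(x - 2)*(x - 1)*(x + 1)*(x - 5)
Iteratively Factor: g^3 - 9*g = (g - 3)*(g^2 + 3*g) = g*(g - 3)*(g + 3)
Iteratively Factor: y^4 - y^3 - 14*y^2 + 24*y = (y + 4)*(y^3 - 5*y^2 + 6*y) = y*(y + 4)*(y^2 - 5*y + 6) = y*(y - 3)*(y + 4)*(y - 2)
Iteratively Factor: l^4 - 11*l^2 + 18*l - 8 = (l + 4)*(l^3 - 4*l^2 + 5*l - 2) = (l - 1)*(l + 4)*(l^2 - 3*l + 2) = (l - 1)^2*(l + 4)*(l - 2)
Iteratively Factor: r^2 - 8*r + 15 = (r - 5)*(r - 3)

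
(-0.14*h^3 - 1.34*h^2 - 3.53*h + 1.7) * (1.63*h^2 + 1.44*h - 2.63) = -0.2282*h^5 - 2.3858*h^4 - 7.3153*h^3 + 1.212*h^2 + 11.7319*h - 4.471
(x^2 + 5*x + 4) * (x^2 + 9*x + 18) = x^4 + 14*x^3 + 67*x^2 + 126*x + 72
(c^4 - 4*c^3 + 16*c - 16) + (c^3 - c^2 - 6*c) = c^4 - 3*c^3 - c^2 + 10*c - 16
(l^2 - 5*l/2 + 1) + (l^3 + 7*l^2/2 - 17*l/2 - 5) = l^3 + 9*l^2/2 - 11*l - 4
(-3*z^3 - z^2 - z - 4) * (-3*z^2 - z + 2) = 9*z^5 + 6*z^4 - 2*z^3 + 11*z^2 + 2*z - 8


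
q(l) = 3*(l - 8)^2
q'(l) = 6*l - 48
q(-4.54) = 471.75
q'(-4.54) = -75.24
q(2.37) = 95.09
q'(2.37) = -33.78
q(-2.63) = 338.99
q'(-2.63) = -63.78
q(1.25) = 136.69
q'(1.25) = -40.50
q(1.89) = 112.00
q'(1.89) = -36.66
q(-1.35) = 262.27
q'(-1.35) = -56.10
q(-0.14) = 198.78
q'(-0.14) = -48.84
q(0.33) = 176.49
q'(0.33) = -46.02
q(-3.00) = 363.00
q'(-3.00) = -66.00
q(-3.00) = 363.00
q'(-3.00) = -66.00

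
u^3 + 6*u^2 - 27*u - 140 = (u - 5)*(u + 4)*(u + 7)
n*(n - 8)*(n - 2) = n^3 - 10*n^2 + 16*n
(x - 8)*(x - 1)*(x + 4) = x^3 - 5*x^2 - 28*x + 32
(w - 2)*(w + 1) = w^2 - w - 2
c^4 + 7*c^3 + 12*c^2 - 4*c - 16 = (c - 1)*(c + 2)^2*(c + 4)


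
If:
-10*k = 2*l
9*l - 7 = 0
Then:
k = -7/45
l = 7/9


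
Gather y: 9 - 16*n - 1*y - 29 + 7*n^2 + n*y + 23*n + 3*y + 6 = 7*n^2 + 7*n + y*(n + 2) - 14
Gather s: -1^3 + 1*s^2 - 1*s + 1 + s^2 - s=2*s^2 - 2*s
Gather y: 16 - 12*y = 16 - 12*y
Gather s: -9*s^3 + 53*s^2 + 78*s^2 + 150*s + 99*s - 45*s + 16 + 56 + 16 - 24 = -9*s^3 + 131*s^2 + 204*s + 64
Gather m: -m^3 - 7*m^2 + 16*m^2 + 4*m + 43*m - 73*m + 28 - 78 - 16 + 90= -m^3 + 9*m^2 - 26*m + 24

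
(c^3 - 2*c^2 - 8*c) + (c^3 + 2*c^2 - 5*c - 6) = 2*c^3 - 13*c - 6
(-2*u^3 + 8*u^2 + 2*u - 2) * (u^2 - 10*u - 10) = -2*u^5 + 28*u^4 - 58*u^3 - 102*u^2 + 20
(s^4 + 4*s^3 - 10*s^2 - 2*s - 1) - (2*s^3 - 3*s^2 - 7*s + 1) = s^4 + 2*s^3 - 7*s^2 + 5*s - 2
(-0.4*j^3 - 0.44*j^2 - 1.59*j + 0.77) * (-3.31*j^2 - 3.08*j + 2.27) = 1.324*j^5 + 2.6884*j^4 + 5.7101*j^3 + 1.3497*j^2 - 5.9809*j + 1.7479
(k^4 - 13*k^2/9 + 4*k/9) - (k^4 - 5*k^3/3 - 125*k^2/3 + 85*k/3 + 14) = 5*k^3/3 + 362*k^2/9 - 251*k/9 - 14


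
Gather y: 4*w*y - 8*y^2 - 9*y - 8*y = -8*y^2 + y*(4*w - 17)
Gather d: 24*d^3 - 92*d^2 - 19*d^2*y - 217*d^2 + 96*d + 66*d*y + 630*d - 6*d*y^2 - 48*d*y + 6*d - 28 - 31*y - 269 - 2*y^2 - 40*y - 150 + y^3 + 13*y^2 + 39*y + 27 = 24*d^3 + d^2*(-19*y - 309) + d*(-6*y^2 + 18*y + 732) + y^3 + 11*y^2 - 32*y - 420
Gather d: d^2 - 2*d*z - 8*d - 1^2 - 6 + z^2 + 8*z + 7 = d^2 + d*(-2*z - 8) + z^2 + 8*z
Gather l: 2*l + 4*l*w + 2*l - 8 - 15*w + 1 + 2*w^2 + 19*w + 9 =l*(4*w + 4) + 2*w^2 + 4*w + 2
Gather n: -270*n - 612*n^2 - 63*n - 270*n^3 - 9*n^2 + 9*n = -270*n^3 - 621*n^2 - 324*n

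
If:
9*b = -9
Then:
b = -1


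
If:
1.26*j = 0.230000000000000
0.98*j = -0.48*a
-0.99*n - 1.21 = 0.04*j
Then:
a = -0.37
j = 0.18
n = -1.23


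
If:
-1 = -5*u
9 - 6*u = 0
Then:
No Solution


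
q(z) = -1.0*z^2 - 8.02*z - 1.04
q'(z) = -2.0*z - 8.02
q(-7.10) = 5.49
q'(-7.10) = 6.18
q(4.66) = -60.13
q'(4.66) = -17.34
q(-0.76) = 4.48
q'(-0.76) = -6.50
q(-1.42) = 8.33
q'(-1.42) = -5.18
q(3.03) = -34.52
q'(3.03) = -14.08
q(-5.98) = 11.16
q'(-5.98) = 3.94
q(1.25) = -12.63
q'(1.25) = -10.52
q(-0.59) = 3.34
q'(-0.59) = -6.84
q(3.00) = -34.10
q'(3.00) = -14.02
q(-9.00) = -9.86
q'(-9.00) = 9.98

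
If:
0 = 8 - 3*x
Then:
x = 8/3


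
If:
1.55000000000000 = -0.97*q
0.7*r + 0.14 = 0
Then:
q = -1.60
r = -0.20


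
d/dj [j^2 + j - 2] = 2*j + 1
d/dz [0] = 0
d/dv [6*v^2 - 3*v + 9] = 12*v - 3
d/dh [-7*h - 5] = -7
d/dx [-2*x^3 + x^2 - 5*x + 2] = -6*x^2 + 2*x - 5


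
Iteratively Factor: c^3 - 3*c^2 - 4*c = (c + 1)*(c^2 - 4*c) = c*(c + 1)*(c - 4)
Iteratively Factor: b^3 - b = (b - 1)*(b^2 + b) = (b - 1)*(b + 1)*(b)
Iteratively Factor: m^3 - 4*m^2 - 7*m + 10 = (m + 2)*(m^2 - 6*m + 5) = (m - 5)*(m + 2)*(m - 1)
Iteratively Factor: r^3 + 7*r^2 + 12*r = (r + 3)*(r^2 + 4*r) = (r + 3)*(r + 4)*(r)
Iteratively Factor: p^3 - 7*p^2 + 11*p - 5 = (p - 1)*(p^2 - 6*p + 5) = (p - 5)*(p - 1)*(p - 1)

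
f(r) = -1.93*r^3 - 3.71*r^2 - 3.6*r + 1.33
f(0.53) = -1.91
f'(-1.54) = -5.90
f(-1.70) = 6.21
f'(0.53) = -9.16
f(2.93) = -89.61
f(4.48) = -262.80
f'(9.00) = -539.37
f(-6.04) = 313.00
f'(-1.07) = -2.29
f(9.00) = -1738.55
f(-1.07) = 3.30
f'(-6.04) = -170.01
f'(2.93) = -75.05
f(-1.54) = 5.12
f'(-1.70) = -7.72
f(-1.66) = 5.91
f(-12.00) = 2845.33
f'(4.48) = -153.05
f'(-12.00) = -748.32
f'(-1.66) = -7.24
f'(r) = -5.79*r^2 - 7.42*r - 3.6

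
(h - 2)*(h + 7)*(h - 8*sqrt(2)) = h^3 - 8*sqrt(2)*h^2 + 5*h^2 - 40*sqrt(2)*h - 14*h + 112*sqrt(2)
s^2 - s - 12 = (s - 4)*(s + 3)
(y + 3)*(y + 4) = y^2 + 7*y + 12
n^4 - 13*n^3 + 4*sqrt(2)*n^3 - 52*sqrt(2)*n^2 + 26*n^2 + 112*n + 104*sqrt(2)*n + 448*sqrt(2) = (n - 8)*(n - 7)*(n + 2)*(n + 4*sqrt(2))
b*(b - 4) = b^2 - 4*b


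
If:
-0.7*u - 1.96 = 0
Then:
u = -2.80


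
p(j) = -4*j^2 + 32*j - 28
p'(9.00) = -40.00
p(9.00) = -64.00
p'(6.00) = -16.00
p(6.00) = 20.00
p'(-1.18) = 41.44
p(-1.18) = -71.33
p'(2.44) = 12.48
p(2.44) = 26.27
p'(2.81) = 9.52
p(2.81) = 30.34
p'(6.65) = -21.20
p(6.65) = 7.91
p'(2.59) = 11.28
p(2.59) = 28.05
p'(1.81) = 17.52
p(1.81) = 16.82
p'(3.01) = 7.92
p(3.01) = 32.08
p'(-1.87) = 46.96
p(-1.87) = -101.83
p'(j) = 32 - 8*j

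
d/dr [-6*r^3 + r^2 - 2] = 2*r*(1 - 9*r)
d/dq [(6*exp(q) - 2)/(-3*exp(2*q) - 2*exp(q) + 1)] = 2*exp(q)/(exp(2*q) + 2*exp(q) + 1)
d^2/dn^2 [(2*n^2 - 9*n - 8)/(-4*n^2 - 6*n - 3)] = 24*(16*n^3 + 38*n^2 + 21*n + 1)/(64*n^6 + 288*n^5 + 576*n^4 + 648*n^3 + 432*n^2 + 162*n + 27)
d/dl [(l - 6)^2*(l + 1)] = (l - 6)*(3*l - 4)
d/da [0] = 0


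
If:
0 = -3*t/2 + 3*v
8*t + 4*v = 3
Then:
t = 3/10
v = 3/20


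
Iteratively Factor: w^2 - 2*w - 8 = (w + 2)*(w - 4)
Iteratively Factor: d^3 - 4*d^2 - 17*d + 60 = (d + 4)*(d^2 - 8*d + 15) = (d - 5)*(d + 4)*(d - 3)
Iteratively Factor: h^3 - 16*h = (h + 4)*(h^2 - 4*h) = h*(h + 4)*(h - 4)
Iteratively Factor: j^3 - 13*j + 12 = (j + 4)*(j^2 - 4*j + 3) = (j - 1)*(j + 4)*(j - 3)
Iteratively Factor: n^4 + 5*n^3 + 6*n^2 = (n)*(n^3 + 5*n^2 + 6*n) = n*(n + 2)*(n^2 + 3*n) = n*(n + 2)*(n + 3)*(n)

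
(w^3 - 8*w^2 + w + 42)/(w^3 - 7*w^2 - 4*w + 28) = (w - 3)/(w - 2)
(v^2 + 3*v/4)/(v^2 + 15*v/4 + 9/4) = v/(v + 3)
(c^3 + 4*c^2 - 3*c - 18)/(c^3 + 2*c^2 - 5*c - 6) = (c + 3)/(c + 1)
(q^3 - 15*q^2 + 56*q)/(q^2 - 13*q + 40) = q*(q - 7)/(q - 5)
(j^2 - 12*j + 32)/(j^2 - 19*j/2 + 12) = 2*(j - 4)/(2*j - 3)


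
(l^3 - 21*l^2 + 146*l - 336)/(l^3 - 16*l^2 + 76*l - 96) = (l - 7)/(l - 2)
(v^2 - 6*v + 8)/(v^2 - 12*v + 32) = (v - 2)/(v - 8)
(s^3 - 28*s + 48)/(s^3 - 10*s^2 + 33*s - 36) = (s^2 + 4*s - 12)/(s^2 - 6*s + 9)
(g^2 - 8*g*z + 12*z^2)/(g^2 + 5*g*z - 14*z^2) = (g - 6*z)/(g + 7*z)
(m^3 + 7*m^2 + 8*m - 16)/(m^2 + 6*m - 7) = (m^2 + 8*m + 16)/(m + 7)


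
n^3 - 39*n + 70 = (n - 5)*(n - 2)*(n + 7)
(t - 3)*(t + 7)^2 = t^3 + 11*t^2 + 7*t - 147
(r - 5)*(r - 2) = r^2 - 7*r + 10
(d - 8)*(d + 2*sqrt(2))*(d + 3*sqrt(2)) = d^3 - 8*d^2 + 5*sqrt(2)*d^2 - 40*sqrt(2)*d + 12*d - 96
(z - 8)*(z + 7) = z^2 - z - 56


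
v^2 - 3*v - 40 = (v - 8)*(v + 5)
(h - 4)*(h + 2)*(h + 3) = h^3 + h^2 - 14*h - 24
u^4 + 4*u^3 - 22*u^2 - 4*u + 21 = (u - 3)*(u - 1)*(u + 1)*(u + 7)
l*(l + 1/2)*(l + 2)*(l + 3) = l^4 + 11*l^3/2 + 17*l^2/2 + 3*l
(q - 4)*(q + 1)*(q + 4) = q^3 + q^2 - 16*q - 16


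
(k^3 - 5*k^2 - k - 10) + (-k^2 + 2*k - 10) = k^3 - 6*k^2 + k - 20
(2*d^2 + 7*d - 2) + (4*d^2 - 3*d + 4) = 6*d^2 + 4*d + 2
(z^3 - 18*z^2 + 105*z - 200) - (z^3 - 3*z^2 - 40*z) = -15*z^2 + 145*z - 200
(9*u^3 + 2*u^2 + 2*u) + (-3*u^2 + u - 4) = 9*u^3 - u^2 + 3*u - 4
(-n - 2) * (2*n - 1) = -2*n^2 - 3*n + 2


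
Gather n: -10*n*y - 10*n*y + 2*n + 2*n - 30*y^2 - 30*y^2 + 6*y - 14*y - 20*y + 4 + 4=n*(4 - 20*y) - 60*y^2 - 28*y + 8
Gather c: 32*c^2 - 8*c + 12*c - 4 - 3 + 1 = 32*c^2 + 4*c - 6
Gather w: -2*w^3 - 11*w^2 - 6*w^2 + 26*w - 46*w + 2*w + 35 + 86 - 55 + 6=-2*w^3 - 17*w^2 - 18*w + 72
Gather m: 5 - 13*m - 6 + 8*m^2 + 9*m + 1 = 8*m^2 - 4*m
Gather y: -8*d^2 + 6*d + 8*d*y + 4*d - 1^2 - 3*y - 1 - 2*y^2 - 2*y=-8*d^2 + 10*d - 2*y^2 + y*(8*d - 5) - 2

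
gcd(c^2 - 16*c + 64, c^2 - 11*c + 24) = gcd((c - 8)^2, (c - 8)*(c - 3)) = c - 8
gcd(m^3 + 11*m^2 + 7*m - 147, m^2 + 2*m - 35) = m + 7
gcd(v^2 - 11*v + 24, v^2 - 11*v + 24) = v^2 - 11*v + 24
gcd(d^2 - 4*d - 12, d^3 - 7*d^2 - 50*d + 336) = d - 6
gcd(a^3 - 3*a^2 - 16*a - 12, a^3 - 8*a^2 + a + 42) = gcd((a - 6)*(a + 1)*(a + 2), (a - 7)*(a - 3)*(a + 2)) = a + 2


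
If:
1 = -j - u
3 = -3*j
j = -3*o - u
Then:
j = -1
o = 1/3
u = 0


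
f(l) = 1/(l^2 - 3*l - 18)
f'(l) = (3 - 2*l)/(l^2 - 3*l - 18)^2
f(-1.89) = -0.11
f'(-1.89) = 0.09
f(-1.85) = -0.11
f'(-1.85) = 0.08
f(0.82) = -0.05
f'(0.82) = 0.00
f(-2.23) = -0.16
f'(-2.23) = 0.19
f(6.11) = 1.00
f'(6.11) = -9.18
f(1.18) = -0.05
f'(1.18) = 0.00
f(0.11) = -0.05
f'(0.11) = 0.01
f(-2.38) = -0.19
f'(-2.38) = 0.29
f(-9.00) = 0.01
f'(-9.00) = 0.00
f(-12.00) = 0.01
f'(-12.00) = 0.00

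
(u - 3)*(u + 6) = u^2 + 3*u - 18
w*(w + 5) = w^2 + 5*w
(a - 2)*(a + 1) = a^2 - a - 2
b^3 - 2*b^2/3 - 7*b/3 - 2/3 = (b - 2)*(b + 1/3)*(b + 1)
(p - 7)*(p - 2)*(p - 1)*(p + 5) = p^4 - 5*p^3 - 27*p^2 + 101*p - 70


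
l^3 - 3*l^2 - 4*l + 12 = (l - 3)*(l - 2)*(l + 2)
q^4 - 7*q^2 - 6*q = q*(q - 3)*(q + 1)*(q + 2)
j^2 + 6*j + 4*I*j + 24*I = (j + 6)*(j + 4*I)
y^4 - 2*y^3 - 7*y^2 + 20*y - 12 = (y - 2)^2*(y - 1)*(y + 3)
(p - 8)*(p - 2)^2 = p^3 - 12*p^2 + 36*p - 32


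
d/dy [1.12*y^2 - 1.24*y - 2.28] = 2.24*y - 1.24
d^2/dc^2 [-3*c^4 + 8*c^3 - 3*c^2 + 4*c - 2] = -36*c^2 + 48*c - 6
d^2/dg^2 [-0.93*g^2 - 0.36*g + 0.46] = -1.86000000000000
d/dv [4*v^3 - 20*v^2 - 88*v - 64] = 12*v^2 - 40*v - 88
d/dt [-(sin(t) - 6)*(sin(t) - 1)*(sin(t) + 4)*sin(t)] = (-4*sin(t)^3 + 9*sin(t)^2 + 44*sin(t) - 24)*cos(t)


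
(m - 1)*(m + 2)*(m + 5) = m^3 + 6*m^2 + 3*m - 10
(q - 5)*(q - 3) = q^2 - 8*q + 15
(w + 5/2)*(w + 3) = w^2 + 11*w/2 + 15/2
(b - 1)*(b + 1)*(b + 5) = b^3 + 5*b^2 - b - 5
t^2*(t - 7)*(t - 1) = t^4 - 8*t^3 + 7*t^2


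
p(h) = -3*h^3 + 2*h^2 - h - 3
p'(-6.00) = -349.00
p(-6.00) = 723.00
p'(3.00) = -70.00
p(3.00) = -69.00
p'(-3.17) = -104.12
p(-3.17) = 115.83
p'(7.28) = -448.87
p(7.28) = -1061.77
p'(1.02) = -6.28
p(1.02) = -5.12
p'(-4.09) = -167.91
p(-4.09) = 239.80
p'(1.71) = -20.48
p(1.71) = -13.86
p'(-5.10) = -255.49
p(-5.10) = 452.07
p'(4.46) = -162.18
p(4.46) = -233.83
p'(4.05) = -132.42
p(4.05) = -173.54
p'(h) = -9*h^2 + 4*h - 1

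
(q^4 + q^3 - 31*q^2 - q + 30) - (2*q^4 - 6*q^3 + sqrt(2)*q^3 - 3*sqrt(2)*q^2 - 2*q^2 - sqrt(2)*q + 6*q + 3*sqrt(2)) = -q^4 - sqrt(2)*q^3 + 7*q^3 - 29*q^2 + 3*sqrt(2)*q^2 - 7*q + sqrt(2)*q - 3*sqrt(2) + 30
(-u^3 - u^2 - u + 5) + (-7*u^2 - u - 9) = -u^3 - 8*u^2 - 2*u - 4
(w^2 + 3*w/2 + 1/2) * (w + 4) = w^3 + 11*w^2/2 + 13*w/2 + 2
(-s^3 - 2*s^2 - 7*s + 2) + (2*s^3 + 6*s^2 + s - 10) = s^3 + 4*s^2 - 6*s - 8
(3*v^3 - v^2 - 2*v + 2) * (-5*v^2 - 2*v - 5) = -15*v^5 - v^4 - 3*v^3 - v^2 + 6*v - 10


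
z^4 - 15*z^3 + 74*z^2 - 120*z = z*(z - 6)*(z - 5)*(z - 4)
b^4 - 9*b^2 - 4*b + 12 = (b - 3)*(b - 1)*(b + 2)^2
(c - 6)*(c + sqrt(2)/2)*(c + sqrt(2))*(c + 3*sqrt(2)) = c^4 - 6*c^3 + 9*sqrt(2)*c^3/2 - 27*sqrt(2)*c^2 + 10*c^2 - 60*c + 3*sqrt(2)*c - 18*sqrt(2)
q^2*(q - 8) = q^3 - 8*q^2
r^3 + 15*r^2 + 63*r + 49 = (r + 1)*(r + 7)^2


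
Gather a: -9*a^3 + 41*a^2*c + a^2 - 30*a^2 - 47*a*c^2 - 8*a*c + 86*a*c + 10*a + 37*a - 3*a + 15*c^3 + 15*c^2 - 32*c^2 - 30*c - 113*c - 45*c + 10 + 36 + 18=-9*a^3 + a^2*(41*c - 29) + a*(-47*c^2 + 78*c + 44) + 15*c^3 - 17*c^2 - 188*c + 64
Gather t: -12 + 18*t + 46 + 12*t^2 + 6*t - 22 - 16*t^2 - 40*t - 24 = -4*t^2 - 16*t - 12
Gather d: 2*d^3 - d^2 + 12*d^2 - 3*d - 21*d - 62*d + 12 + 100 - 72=2*d^3 + 11*d^2 - 86*d + 40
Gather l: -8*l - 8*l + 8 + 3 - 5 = 6 - 16*l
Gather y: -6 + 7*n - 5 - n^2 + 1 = -n^2 + 7*n - 10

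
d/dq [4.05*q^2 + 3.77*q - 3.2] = 8.1*q + 3.77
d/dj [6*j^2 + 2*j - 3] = 12*j + 2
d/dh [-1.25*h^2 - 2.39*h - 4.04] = -2.5*h - 2.39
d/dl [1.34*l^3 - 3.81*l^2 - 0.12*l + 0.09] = 4.02*l^2 - 7.62*l - 0.12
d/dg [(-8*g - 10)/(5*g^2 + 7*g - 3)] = 2*(20*g^2 + 50*g + 47)/(25*g^4 + 70*g^3 + 19*g^2 - 42*g + 9)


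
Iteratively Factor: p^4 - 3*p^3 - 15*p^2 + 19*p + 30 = (p - 5)*(p^3 + 2*p^2 - 5*p - 6) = (p - 5)*(p + 1)*(p^2 + p - 6) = (p - 5)*(p - 2)*(p + 1)*(p + 3)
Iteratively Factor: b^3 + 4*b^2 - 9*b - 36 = (b - 3)*(b^2 + 7*b + 12) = (b - 3)*(b + 3)*(b + 4)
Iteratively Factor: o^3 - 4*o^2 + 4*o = (o - 2)*(o^2 - 2*o) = (o - 2)^2*(o)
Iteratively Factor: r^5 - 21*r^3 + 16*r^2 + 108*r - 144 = (r - 2)*(r^4 + 2*r^3 - 17*r^2 - 18*r + 72) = (r - 2)^2*(r^3 + 4*r^2 - 9*r - 36) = (r - 2)^2*(r + 3)*(r^2 + r - 12) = (r - 3)*(r - 2)^2*(r + 3)*(r + 4)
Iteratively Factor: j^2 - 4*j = (j)*(j - 4)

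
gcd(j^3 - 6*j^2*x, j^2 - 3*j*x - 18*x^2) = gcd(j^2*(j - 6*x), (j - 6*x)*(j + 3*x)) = -j + 6*x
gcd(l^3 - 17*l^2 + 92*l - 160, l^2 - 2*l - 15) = l - 5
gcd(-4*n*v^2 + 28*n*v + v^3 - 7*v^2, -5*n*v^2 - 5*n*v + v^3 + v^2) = v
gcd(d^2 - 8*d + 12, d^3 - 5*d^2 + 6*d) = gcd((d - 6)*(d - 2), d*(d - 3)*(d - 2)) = d - 2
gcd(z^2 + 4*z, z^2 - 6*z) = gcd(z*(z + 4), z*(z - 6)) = z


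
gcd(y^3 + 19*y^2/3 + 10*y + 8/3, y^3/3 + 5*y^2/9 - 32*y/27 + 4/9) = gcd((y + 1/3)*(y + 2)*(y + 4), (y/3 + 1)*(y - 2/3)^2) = 1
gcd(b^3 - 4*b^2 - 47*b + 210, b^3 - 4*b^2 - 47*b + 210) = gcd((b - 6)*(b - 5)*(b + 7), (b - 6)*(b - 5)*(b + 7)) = b^3 - 4*b^2 - 47*b + 210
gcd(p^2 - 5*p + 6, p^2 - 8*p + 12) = p - 2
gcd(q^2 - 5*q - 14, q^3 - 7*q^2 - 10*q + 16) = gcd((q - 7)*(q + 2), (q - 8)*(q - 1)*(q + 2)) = q + 2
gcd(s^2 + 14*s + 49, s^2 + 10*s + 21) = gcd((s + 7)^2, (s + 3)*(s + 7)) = s + 7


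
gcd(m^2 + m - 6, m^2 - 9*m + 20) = 1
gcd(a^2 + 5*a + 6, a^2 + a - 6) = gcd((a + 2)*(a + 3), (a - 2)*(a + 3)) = a + 3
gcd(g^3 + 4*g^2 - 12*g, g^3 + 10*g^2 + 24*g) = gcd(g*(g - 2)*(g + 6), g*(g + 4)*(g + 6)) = g^2 + 6*g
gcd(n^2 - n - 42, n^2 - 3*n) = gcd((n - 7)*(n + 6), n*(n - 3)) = 1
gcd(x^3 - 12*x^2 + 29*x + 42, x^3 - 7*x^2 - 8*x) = x + 1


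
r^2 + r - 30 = (r - 5)*(r + 6)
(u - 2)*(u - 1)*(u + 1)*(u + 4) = u^4 + 2*u^3 - 9*u^2 - 2*u + 8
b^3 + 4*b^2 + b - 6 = (b - 1)*(b + 2)*(b + 3)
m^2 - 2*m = m*(m - 2)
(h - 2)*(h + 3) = h^2 + h - 6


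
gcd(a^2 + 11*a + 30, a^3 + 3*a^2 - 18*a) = a + 6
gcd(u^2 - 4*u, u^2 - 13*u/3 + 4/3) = u - 4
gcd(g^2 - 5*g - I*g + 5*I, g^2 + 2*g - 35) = g - 5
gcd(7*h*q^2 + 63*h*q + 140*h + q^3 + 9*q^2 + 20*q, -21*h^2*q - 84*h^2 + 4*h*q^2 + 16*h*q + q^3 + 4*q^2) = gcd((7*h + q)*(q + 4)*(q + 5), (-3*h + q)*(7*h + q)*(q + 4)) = 7*h*q + 28*h + q^2 + 4*q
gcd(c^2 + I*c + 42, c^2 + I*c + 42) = c^2 + I*c + 42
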